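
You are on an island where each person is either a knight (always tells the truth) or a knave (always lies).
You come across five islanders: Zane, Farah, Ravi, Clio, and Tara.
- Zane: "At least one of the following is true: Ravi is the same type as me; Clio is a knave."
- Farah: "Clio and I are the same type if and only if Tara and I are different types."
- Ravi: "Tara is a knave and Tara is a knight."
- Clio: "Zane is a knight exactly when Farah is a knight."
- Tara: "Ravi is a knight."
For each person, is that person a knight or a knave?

Zane is a knight, Farah is a knave, Ravi is a knave, Clio is a knave, and Tara is a knave.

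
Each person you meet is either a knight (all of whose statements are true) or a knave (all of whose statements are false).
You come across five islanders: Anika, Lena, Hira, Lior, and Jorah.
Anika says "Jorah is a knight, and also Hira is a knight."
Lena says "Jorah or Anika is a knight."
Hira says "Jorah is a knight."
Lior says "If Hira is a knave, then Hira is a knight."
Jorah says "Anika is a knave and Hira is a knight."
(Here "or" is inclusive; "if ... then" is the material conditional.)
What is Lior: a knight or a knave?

Lior is a knave.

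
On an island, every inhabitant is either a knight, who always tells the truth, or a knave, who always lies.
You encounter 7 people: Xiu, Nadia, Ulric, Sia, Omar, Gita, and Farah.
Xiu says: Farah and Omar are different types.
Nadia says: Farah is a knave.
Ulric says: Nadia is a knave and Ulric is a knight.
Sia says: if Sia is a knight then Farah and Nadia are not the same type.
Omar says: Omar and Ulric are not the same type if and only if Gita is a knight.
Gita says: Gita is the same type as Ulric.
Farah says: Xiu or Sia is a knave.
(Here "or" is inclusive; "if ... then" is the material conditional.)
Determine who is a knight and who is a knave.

Xiu is a knave, Nadia is a knave, Ulric is a knight, Sia is a knight, Omar is a knight, Gita is a knave, and Farah is a knight.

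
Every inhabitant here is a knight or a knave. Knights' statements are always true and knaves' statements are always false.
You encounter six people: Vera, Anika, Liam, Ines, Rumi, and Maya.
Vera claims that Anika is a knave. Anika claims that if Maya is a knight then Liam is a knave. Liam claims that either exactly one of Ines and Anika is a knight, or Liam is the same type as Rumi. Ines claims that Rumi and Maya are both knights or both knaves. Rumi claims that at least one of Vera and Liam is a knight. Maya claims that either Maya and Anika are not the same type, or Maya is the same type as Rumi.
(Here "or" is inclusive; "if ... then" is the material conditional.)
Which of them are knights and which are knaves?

Vera is a knight, Anika is a knave, Liam is a knight, Ines is a knight, Rumi is a knight, and Maya is a knight.

As a knight, Vera's statement "Anika is a knave" should be True; it is.
Anika (knave): "if Maya is a knight then Liam is a knave" — false. ✓
Liam is a knight, so "either exactly one of Ines and Anika is a knight, or Liam is the same type as Rumi" must be True — and it is.
Ines is a knight; "Rumi and Maya are both knights or both knaves" is True, as required.
Rumi is a knight; "at least one of Vera and Liam is a knight" is True, as required.
Maya is a knight, so "either Maya and Anika are not the same type, or Maya is the same type as Rumi" must be True — and it is.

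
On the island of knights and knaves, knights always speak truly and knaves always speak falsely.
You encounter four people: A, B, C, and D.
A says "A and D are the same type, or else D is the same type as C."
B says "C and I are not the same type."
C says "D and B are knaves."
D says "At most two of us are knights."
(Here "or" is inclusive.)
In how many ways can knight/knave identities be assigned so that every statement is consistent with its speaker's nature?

Consistent assignments:
  A=knight, B=knave, C=knave, D=knight
  A=knave, B=knight, C=knave, D=knight
  A=knave, B=knave, C=knave, D=knight

3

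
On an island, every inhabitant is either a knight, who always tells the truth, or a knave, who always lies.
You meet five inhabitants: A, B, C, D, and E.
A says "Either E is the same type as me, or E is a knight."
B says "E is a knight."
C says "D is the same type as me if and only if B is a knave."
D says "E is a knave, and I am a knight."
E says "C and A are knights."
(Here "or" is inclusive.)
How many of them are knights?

4

The unique consistent assignment is A=knight, B=knight, C=knight, D=knave, E=knight.
That has 4 knights.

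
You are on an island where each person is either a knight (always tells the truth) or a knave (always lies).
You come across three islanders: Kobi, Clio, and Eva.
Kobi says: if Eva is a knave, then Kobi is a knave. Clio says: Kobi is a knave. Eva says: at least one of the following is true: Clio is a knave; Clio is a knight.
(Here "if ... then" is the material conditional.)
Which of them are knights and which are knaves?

Knights: Kobi and Eva. Knaves: Clio.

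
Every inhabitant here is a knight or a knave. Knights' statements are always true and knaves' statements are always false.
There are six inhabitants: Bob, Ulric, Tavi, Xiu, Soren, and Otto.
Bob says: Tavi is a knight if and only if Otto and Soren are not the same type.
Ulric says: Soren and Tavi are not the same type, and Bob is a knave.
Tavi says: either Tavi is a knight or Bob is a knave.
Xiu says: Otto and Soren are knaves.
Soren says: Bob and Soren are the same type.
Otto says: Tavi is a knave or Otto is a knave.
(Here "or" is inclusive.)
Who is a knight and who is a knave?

Knights: Bob, Soren, and Otto. Knaves: Ulric, Tavi, and Xiu.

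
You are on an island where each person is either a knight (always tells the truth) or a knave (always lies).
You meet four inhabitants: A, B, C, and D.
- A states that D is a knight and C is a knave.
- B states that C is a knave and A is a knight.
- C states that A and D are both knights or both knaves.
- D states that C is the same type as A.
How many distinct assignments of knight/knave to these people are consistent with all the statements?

1

Consistent assignments:
  A=knave, B=knave, C=knight, D=knave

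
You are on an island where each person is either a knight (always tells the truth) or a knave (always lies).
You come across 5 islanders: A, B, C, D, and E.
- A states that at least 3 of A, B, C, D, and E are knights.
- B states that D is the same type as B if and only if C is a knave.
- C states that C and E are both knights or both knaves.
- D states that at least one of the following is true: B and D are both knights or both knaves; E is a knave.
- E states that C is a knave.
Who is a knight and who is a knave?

A is a knight, B is a knight, C is a knave, D is a knight, and E is a knight.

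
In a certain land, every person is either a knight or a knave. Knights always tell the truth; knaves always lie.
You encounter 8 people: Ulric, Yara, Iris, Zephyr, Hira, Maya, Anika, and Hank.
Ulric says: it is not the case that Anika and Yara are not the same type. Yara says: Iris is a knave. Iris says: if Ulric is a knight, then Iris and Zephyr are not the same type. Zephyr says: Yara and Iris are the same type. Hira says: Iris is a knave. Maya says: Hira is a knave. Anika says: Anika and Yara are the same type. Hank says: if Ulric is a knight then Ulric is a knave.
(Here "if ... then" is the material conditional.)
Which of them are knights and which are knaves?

Ulric (knight): "it is not the case that Anika and Yara are not the same type" — True. ✓
Since Yara is a knight, "Iris is a knave" needs to be True, which holds.
Iris (knave): "if Ulric is a knight, then Iris and Zephyr are not the same type" — False. ✓
Since Zephyr is a knave, "Yara and Iris are the same type" needs to be False, which holds.
Hira is a knight, and the claim "Iris is a knave" is indeed True.
Maya is a knave, so "Hira is a knave" must be False — and it is.
Anika (knight): "Anika and Yara are the same type" — True. ✓
Hank is a knave, so "if Ulric is a knight then Ulric is a knave" must be False — and it is.

Ulric is a knight, Yara is a knight, Iris is a knave, Zephyr is a knave, Hira is a knight, Maya is a knave, Anika is a knight, and Hank is a knave.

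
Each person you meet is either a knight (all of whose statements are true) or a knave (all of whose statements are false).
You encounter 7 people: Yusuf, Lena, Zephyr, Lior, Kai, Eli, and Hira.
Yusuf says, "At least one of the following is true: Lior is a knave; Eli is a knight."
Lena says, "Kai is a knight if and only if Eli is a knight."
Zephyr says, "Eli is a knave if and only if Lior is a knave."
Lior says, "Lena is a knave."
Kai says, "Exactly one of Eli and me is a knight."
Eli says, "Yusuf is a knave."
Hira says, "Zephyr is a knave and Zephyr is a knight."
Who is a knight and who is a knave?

Knights: Yusuf, Lena, and Zephyr. Knaves: Lior, Kai, Eli, and Hira.

Since Yusuf is a knight, "at least one of the following is true: Lior is a knave; Eli is a knight" needs to be true, which holds.
Lena (knight): "Kai is a knight if and only if Eli is a knight" — true. ✓
Zephyr is a knight, and the claim "Eli is a knave if and only if Lior is a knave" is indeed true.
As a knave, Lior's statement "Lena is a knave" should be false; it is.
Kai is a knave, so "exactly one of Eli and me is a knight" must be false — and it is.
As a knave, Eli's statement "Yusuf is a knave" should be false; it is.
Hira is a knave, so "Zephyr is a knave and Zephyr is a knight" must be false — and it is.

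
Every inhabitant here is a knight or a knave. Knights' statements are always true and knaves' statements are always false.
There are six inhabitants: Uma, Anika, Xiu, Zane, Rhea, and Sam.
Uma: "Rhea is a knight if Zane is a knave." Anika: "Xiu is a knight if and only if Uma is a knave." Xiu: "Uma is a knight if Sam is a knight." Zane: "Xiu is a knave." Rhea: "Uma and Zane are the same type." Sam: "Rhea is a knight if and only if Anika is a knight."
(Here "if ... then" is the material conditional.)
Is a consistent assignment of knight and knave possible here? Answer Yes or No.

No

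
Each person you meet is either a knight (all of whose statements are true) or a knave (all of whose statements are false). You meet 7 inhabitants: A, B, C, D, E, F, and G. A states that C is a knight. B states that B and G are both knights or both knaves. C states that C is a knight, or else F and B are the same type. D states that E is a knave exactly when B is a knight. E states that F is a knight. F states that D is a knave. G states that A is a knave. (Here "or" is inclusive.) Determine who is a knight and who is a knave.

A is a knave, and the claim "C is a knight" is indeed False.
B is a knight, and the claim "B and G are both knights or both knaves" is indeed True.
C is a knave, and the claim "C is a knight, or else F and B are the same type" is indeed False.
D is a knight; "E is a knave exactly when B is a knight" is True, as required.
E is a knave, so "F is a knight" must be False — and it is.
F is a knave; "D is a knave" is False, as required.
Since G is a knight, "A is a knave" needs to be True, which holds.

A is a knave, B is a knight, C is a knave, D is a knight, E is a knave, F is a knave, and G is a knight.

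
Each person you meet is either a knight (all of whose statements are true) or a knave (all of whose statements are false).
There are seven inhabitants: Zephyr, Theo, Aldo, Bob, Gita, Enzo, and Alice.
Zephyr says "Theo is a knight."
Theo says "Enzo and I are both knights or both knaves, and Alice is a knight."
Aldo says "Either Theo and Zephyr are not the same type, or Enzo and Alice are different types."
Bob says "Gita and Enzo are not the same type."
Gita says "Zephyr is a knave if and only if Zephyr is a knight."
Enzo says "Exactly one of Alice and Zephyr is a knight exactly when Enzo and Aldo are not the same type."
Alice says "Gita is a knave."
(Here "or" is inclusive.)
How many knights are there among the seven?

3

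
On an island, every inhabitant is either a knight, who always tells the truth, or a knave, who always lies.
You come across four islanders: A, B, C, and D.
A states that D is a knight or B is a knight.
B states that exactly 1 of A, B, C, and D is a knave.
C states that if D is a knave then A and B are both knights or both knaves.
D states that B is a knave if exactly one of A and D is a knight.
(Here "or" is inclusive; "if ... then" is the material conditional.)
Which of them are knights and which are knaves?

A is a knight, B is a knight, C is a knight, and D is a knave.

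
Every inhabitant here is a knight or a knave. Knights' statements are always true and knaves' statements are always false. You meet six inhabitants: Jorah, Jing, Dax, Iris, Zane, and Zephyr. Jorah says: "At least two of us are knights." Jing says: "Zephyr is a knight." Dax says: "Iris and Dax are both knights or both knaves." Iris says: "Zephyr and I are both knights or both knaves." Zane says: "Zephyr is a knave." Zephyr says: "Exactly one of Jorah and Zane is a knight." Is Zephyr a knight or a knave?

Zephyr is a knight.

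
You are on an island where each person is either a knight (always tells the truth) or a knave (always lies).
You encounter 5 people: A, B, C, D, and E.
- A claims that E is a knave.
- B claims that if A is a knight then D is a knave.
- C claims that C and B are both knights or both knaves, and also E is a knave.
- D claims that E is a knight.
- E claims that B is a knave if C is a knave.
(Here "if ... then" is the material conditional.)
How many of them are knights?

2

The unique consistent assignment is A=knight, B=knight, C=knave, D=knave, E=knave.
That has 2 knights.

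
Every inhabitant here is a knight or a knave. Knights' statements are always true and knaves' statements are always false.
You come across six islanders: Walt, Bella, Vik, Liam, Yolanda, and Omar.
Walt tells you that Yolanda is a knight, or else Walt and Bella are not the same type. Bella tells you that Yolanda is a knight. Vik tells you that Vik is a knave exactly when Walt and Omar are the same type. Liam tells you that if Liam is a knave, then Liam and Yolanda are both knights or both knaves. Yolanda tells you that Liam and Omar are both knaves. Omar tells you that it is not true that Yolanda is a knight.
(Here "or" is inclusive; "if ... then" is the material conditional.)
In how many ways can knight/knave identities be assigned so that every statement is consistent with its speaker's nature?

Consistent assignments:
  Walt=knight, Bella=knight, Vik=knight, Liam=knave, Yolanda=knight, Omar=knave
  Walt=knight, Bella=knight, Vik=knave, Liam=knave, Yolanda=knight, Omar=knave
  Walt=knave, Bella=knave, Vik=knight, Liam=knight, Yolanda=knave, Omar=knight
  Walt=knave, Bella=knave, Vik=knave, Liam=knight, Yolanda=knave, Omar=knight

4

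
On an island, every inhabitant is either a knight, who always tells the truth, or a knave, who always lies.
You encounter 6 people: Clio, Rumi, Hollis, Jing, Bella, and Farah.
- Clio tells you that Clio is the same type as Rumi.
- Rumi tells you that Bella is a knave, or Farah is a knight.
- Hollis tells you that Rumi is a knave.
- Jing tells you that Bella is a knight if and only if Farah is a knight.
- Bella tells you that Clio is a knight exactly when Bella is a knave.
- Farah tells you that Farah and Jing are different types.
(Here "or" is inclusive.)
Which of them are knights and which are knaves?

Knights: Rumi and Farah. Knaves: Clio, Hollis, Jing, and Bella.

Since Clio is a knave, "Clio is the same type as Rumi" needs to be false, which holds.
Rumi is a knight, and the claim "Bella is a knave, or Farah is a knight" is indeed True.
Hollis is a knave, and the claim "Rumi is a knave" is indeed false.
Jing (knave): "Bella is a knight if and only if Farah is a knight" — false. ✓
Bella (knave): "Clio is a knight exactly when Bella is a knave" — false. ✓
Farah is a knight, so "Farah and Jing are different types" must be True — and it is.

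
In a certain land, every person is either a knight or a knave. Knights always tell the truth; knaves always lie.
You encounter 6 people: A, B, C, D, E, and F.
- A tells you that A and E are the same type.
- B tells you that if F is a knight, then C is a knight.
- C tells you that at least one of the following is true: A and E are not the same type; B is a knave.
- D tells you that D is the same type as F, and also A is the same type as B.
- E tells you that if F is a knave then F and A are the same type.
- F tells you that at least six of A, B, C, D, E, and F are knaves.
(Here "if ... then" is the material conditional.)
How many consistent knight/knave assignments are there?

1

Consistent assignments:
  A=knave, B=knight, C=knight, D=knave, E=knight, F=knave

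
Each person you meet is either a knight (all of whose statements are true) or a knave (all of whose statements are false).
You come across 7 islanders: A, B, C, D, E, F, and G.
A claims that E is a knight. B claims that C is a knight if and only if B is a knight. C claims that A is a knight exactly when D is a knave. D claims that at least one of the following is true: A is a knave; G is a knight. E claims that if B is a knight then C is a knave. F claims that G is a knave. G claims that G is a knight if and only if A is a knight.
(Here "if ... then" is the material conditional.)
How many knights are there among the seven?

4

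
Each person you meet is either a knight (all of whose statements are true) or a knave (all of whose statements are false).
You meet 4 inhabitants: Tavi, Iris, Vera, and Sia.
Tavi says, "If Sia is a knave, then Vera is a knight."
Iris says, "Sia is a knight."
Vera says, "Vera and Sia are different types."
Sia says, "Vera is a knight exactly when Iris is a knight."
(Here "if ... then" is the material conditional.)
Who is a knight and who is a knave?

Tavi is a knight, Iris is a knave, Vera is a knight, and Sia is a knave.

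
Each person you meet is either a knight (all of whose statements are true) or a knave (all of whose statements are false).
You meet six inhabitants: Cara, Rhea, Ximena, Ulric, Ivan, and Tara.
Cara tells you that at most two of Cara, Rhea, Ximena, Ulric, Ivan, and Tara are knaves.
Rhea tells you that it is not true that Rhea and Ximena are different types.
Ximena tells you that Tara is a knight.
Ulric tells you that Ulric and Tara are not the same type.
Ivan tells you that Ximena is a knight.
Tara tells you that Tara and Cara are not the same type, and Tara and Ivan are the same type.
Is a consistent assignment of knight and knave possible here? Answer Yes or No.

Checking all 64 assignments, each has at least one speaker whose statement's truth value contradicts their type.

No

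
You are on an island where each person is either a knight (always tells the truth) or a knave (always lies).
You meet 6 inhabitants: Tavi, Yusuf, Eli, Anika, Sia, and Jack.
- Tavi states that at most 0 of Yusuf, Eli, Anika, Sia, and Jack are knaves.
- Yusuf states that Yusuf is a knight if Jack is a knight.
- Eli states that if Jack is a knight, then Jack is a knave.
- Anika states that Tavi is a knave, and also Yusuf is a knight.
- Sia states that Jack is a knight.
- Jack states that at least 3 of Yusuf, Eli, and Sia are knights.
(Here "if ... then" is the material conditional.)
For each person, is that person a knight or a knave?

Tavi is a knave, so "at most 0 of Yusuf, Eli, Anika, Sia, and Jack are knaves" must be false — and it is.
Yusuf is a knight, and the claim "Yusuf is a knight if Jack is a knight" is indeed True.
Eli is a knight; "if Jack is a knight, then Jack is a knave" is True, as required.
Since Anika is a knight, "Tavi is a knave, and also Yusuf is a knight" needs to be True, which holds.
Sia is a knave; "Jack is a knight" is false, as required.
Jack (knave): "at least 3 of Yusuf, Eli, and Sia are knights" — false. ✓

Tavi is a knave, Yusuf is a knight, Eli is a knight, Anika is a knight, Sia is a knave, and Jack is a knave.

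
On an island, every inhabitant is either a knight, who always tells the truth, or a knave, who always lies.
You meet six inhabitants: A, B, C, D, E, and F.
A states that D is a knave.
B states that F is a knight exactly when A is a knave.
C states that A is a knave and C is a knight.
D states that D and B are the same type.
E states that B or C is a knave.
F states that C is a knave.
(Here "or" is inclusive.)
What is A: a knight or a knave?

A is a knave.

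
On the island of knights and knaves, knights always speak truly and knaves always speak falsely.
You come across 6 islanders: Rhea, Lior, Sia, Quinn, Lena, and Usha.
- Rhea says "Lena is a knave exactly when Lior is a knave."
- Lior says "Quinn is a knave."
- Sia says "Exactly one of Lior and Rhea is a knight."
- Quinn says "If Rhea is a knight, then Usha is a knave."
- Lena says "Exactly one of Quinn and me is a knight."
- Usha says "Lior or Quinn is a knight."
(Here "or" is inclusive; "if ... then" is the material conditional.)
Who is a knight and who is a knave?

Knights: Rhea, Lior, Lena, and Usha. Knaves: Sia and Quinn.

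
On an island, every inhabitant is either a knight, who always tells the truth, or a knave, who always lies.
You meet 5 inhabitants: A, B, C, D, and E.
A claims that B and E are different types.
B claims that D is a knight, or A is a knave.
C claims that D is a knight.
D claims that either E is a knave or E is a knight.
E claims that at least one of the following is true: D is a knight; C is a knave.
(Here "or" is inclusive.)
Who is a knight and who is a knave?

A is a knave, B is a knight, C is a knight, D is a knight, and E is a knight.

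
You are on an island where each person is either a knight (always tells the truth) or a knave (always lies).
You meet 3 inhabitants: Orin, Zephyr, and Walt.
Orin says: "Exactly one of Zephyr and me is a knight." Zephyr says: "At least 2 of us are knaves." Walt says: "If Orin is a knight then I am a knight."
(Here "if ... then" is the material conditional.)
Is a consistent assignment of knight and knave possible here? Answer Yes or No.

One consistent assignment: Orin=knight, Zephyr=knave, Walt=knight.

Yes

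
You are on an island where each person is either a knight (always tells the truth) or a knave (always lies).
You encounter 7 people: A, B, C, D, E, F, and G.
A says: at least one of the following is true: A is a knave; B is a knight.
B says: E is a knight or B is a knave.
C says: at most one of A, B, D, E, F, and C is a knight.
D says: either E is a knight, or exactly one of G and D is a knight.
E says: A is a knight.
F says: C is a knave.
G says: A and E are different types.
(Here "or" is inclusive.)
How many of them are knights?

5

The unique consistent assignment is A=knight, B=knight, C=knave, D=knight, E=knight, F=knight, G=knave.
That has 5 knights.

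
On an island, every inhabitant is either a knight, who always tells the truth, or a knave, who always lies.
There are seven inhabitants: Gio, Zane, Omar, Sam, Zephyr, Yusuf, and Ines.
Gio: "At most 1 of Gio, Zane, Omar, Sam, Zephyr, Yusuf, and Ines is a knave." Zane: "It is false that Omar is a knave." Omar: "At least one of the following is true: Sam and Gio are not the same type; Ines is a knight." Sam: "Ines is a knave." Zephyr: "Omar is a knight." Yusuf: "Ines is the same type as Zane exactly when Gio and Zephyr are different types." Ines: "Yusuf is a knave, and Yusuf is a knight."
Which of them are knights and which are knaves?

Gio is a knave, Zane is a knight, Omar is a knight, Sam is a knight, Zephyr is a knight, Yusuf is a knave, and Ines is a knave.

Since Gio is a knave, "at most 1 of Gio, Zane, Omar, Sam, Zephyr, Yusuf, and Ines is a knave" needs to be false, which holds.
As a knight, Zane's statement "it is false that Omar is a knave" should be true; it is.
Omar is a knight, so "at least one of the following is true: Sam and Gio are not the same type; Ines is a knight" must be true — and it is.
Since Sam is a knight, "Ines is a knave" needs to be true, which holds.
Since Zephyr is a knight, "Omar is a knight" needs to be true, which holds.
Yusuf is a knave; "Ines is the same type as Zane exactly when Gio and Zephyr are different types" is false, as required.
Ines is a knave, and the claim "Yusuf is a knave, and Yusuf is a knight" is indeed false.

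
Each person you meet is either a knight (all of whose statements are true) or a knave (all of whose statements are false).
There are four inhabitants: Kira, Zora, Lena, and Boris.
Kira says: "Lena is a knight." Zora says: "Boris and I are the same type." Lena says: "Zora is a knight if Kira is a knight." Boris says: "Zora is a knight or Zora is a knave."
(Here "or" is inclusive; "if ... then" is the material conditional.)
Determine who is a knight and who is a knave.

Suppose Kira is a knave. Then Kira's statement "Lena is a knight" would have to be false. Checking the 8 ways to assign the others, none is consistent with every speaker.
(For instance, with Zora=knight, Lena=knight, Boris=knight, Kira's claim "Lena is a knight" comes out true where it would need to be false.)
So Kira must be a knight, making "Lena is a knight" true. Taking Kira=knight, Zora=knight, Lena=knight, Boris=knight, each remaining statement checks out:
  Zora (knight): "Boris and I are the same type" — true. ✓
  Lena (knight): "Zora is a knight if Kira is a knight" — true. ✓
  Boris (knight): "Zora is a knight or Zora is a knave" — true. ✓
This is the unique consistent assignment.

Kira is a knight, Zora is a knight, Lena is a knight, and Boris is a knight.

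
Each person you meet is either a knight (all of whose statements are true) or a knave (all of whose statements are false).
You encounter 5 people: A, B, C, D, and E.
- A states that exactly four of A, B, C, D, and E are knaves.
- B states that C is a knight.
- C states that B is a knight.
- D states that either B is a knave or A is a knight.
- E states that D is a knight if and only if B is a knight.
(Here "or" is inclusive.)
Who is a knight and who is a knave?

A is a knave, B is a knight, C is a knight, D is a knave, and E is a knave.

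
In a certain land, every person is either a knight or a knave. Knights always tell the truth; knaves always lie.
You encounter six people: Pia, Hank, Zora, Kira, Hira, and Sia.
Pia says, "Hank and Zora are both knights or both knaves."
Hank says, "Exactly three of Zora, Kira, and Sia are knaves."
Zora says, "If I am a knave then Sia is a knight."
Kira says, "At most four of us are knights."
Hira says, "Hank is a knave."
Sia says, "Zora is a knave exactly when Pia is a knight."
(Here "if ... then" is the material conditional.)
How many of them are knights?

4

The unique consistent assignment is Pia=knave, Hank=knave, Zora=knight, Kira=knight, Hira=knight, Sia=knight.
That has 4 knights.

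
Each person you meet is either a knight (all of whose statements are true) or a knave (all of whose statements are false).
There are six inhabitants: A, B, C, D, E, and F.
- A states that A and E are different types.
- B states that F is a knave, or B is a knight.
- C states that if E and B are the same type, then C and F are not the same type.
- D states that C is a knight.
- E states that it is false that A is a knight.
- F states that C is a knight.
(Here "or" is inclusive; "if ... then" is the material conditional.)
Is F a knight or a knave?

Consistent assignments: {A=knight, B=knight, C=knight, D=knight, E=knave, F=knight}
In every consistent assignment, F is a knight.

F is a knight.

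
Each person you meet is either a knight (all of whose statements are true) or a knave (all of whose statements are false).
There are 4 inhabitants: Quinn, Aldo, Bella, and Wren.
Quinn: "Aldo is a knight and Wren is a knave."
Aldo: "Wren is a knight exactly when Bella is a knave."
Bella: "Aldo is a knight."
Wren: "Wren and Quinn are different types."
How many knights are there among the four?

The unique consistent assignment is Quinn=knave, Aldo=knave, Bella=knave, Wren=knave.
That has 0 knights.

0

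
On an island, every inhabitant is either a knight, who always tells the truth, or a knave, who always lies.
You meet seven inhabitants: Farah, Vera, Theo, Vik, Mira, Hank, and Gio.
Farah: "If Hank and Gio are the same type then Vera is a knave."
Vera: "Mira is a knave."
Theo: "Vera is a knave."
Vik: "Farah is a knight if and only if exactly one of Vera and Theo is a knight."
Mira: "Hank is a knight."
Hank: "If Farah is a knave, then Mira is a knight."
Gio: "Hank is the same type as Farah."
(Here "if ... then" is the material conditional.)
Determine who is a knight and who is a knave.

Farah is a knight, Vera is a knave, Theo is a knight, Vik is a knight, Mira is a knight, Hank is a knight, and Gio is a knight.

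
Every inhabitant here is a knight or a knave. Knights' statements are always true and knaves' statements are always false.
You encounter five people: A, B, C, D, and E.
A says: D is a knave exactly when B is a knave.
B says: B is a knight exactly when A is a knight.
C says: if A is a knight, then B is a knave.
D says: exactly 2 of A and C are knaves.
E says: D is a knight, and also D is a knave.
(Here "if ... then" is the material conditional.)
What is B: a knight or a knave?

B is a knave.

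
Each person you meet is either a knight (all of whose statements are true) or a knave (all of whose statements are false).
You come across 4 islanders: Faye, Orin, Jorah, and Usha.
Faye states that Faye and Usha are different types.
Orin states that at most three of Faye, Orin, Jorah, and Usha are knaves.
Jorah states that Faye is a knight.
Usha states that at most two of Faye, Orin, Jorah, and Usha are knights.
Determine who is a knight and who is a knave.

Faye is a knight, and the claim "Faye and Usha are different types" is indeed True.
Orin is a knight, so "at most three of Faye, Orin, Jorah, and Usha are knaves" must be True — and it is.
Since Jorah is a knight, "Faye is a knight" needs to be True, which holds.
Usha is a knave, and the claim "at most two of Faye, Orin, Jorah, and Usha are knights" is indeed false.

Faye is a knight, Orin is a knight, Jorah is a knight, and Usha is a knave.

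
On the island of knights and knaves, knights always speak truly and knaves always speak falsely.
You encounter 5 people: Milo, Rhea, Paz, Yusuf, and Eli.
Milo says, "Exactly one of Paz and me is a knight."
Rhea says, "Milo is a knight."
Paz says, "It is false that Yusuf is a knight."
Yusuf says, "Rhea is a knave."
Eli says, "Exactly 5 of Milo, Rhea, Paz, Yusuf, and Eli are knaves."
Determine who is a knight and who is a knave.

Milo is a knave; "exactly one of Paz and me is a knight" is false, as required.
Rhea is a knave; "Milo is a knight" is false, as required.
Paz is a knave; "it is false that Yusuf is a knight" is false, as required.
Yusuf is a knight; "Rhea is a knave" is True, as required.
Eli (knave): "exactly 5 of Milo, Rhea, Paz, Yusuf, and Eli are knaves" — false. ✓

Milo is a knave, Rhea is a knave, Paz is a knave, Yusuf is a knight, and Eli is a knave.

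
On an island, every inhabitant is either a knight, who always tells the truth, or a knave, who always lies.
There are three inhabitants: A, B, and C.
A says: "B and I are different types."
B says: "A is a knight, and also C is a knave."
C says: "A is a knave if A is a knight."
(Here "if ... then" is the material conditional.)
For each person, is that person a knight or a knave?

A is a knave, B is a knave, and C is a knight.

Suppose A is a knight. Then A's statement "B and I are different types" would have to be true. Checking the 4 ways to assign the others, none is consistent with every speaker.
(For instance, with B=knave, C=knight, C's claim "A is a knave if A is a knight" comes out false where it would need to be true.)
So A must be a knave, making "B and I are different types" false. Taking A=knave, B=knave, C=knight, each remaining statement checks out:
  B (knave): "A is a knight, and also C is a knave" — false. ✓
  C (knight): "A is a knave if A is a knight" — true. ✓
This is the unique consistent assignment.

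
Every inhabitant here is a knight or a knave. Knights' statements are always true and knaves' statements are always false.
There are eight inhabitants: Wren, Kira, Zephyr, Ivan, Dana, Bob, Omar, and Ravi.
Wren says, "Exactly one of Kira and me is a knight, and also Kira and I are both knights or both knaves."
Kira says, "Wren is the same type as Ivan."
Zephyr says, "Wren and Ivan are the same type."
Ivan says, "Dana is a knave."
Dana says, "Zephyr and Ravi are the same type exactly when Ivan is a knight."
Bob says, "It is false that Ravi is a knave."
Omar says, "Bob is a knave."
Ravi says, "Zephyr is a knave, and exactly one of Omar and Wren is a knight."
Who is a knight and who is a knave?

Wren is a knave, Kira is a knight, Zephyr is a knight, Ivan is a knave, Dana is a knight, Bob is a knave, Omar is a knight, and Ravi is a knave.

Wren is a knave, so "exactly one of Kira and me is a knight, and also Kira and I are both knights or both knaves" must be false — and it is.
As a knight, Kira's statement "Wren is the same type as Ivan" should be true; it is.
Zephyr is a knight, so "Wren and Ivan are the same type" must be true — and it is.
Ivan (knave): "Dana is a knave" — false. ✓
Dana is a knight; "Zephyr and Ravi are the same type exactly when Ivan is a knight" is true, as required.
Bob is a knave; "it is false that Ravi is a knave" is false, as required.
Since Omar is a knight, "Bob is a knave" needs to be true, which holds.
Ravi (knave): "Zephyr is a knave, and exactly one of Omar and Wren is a knight" — false. ✓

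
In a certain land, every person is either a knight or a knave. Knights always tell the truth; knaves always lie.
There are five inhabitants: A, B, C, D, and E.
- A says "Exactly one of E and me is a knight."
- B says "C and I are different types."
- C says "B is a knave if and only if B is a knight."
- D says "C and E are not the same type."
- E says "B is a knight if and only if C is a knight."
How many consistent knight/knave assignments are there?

Consistent assignments:
  A=knight, B=knight, C=knave, D=knave, E=knave
  A=knave, B=knight, C=knave, D=knave, E=knave

2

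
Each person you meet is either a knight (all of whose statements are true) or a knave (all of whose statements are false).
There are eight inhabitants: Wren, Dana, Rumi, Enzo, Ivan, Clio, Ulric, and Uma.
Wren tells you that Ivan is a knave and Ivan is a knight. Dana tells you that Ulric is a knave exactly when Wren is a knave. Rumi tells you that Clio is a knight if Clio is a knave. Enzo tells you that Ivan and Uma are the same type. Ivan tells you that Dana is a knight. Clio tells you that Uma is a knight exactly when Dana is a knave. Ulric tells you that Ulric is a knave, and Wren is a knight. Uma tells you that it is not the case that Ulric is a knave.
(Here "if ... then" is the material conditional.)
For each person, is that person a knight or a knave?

Knights: Dana, Rumi, Ivan, and Clio. Knaves: Wren, Enzo, Ulric, and Uma.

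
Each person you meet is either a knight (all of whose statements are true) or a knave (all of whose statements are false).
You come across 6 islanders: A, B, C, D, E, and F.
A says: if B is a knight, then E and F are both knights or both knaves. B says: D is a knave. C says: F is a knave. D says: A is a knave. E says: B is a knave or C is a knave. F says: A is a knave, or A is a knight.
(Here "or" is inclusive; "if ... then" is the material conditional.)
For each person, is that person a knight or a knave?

Knights: A, B, E, and F. Knaves: C and D.

A is a knight, so "if B is a knight, then E and F are both knights or both knaves" must be True — and it is.
B (knight): "D is a knave" — True. ✓
C (knave): "F is a knave" — false. ✓
As a knave, D's statement "A is a knave" should be false; it is.
E is a knight, so "B is a knave or C is a knave" must be True — and it is.
F is a knight; "A is a knave, or A is a knight" is True, as required.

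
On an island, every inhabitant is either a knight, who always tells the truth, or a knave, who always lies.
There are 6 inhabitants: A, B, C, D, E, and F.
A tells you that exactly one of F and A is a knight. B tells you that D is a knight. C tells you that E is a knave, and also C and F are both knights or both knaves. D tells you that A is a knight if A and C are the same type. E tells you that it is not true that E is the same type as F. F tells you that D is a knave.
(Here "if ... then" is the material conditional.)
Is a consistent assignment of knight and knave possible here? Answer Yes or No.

Yes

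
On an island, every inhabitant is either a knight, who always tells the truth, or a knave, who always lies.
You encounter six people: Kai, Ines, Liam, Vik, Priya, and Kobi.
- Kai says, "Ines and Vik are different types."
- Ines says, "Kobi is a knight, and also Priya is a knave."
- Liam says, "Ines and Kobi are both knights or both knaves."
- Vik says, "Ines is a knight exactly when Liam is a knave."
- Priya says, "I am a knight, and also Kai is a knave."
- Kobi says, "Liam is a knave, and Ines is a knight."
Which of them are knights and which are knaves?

As a knight, Kai's statement "Ines and Vik are different types" should be true; it is.
Ines is a knave, and the claim "Kobi is a knight, and also Priya is a knave" is indeed false.
As a knight, Liam's statement "Ines and Kobi are both knights or both knaves" should be true; it is.
Vik is a knight, and the claim "Ines is a knight exactly when Liam is a knave" is indeed true.
Priya (knave): "I am a knight, and also Kai is a knave" — false. ✓
Kobi is a knave, and the claim "Liam is a knave, and Ines is a knight" is indeed false.

Kai is a knight, Ines is a knave, Liam is a knight, Vik is a knight, Priya is a knave, and Kobi is a knave.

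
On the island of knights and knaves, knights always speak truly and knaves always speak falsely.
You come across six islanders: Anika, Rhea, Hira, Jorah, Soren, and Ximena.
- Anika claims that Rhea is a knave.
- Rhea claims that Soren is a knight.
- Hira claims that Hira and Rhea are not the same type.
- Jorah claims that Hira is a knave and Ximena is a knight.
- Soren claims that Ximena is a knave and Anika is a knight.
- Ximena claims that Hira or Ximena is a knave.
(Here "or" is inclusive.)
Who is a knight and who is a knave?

Anika is a knight, Rhea is a knave, Hira is a knave, Jorah is a knight, Soren is a knave, and Ximena is a knight.

Since Anika is a knight, "Rhea is a knave" needs to be True, which holds.
Rhea is a knave; "Soren is a knight" is false, as required.
Hira is a knave, so "Hira and Rhea are not the same type" must be false — and it is.
Jorah is a knight, so "Hira is a knave and Ximena is a knight" must be True — and it is.
Soren (knave): "Ximena is a knave and Anika is a knight" — false. ✓
Ximena is a knight; "Hira or Ximena is a knave" is True, as required.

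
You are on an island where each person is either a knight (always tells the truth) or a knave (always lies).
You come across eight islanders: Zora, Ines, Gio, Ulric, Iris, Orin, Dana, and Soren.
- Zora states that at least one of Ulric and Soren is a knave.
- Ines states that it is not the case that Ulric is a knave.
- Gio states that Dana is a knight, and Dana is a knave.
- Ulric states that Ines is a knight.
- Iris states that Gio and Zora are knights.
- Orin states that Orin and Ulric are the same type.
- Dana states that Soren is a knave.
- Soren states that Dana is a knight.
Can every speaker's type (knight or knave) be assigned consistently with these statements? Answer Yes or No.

No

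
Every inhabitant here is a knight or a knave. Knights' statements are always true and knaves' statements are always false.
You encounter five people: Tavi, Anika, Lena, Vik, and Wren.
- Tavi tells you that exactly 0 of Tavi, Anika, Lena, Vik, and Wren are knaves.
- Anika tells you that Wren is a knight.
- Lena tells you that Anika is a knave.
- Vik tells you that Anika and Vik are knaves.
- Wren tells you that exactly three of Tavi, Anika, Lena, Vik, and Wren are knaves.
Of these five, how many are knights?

2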